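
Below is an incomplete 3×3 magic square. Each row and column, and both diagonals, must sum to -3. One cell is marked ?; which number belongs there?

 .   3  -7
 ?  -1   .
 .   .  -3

The remaining cell in row 1 is (1,1) = -3 − (-4) = 1.
Column 2: 3 + (-1) + ? = -3, so (3,2) = -5.
Column 3: -7 + (-3) + ? = -3, so (2,3) = 7.
From anti-diagonal, -3 − (-7 + (-1)) gives (3,1) = 5.
Row 2 must total -3; the given cells sum to 6, so (2,1) = -9.

-9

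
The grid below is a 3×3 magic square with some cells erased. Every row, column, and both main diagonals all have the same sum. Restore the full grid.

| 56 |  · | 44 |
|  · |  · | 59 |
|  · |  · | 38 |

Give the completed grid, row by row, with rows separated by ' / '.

56 41 44 / 35 47 59 / 50 53 38

Column 3 is already complete: 44 + 59 + 38 = 141, so that is the magic constant.
Row 1 must total 141; the given cells sum to 100, so (1,2) = 41.
Using main diagonal: 56 + 38 + ? → (2,2) = 141 − 94 = 47.
Anti-diagonal must total 141; the given cells sum to 91, so (3,1) = 50.
Using row 2: 47 + 59 + ? → (2,1) = 141 − 106 = 35.
From row 3, 141 − (50 + 38) gives (3,2) = 53.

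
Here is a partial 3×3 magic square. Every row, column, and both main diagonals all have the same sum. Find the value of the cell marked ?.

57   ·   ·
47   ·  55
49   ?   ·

59

Column 1 is complete and sums to 153; that is the magic constant.
Using row 2: 47 + 55 + ? → (2,2) = 153 − 102 = 51.
Main diagonal must total 153; the given cells sum to 108, so (3,3) = 45.
Anti-diagonal must total 153; the given cells sum to 100, so (1,3) = 53.
From row 1, 153 − (57 + 53) gives (1,2) = 43.
From row 3, 153 − (49 + 45) gives (3,2) = 59.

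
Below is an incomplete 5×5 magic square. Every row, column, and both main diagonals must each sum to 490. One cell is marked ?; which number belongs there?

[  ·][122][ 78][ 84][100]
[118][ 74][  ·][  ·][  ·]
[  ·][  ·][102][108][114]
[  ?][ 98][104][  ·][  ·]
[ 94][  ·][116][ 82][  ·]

92

Using row 1: 122 + 78 + 84 + 100 + ? → (1,1) = 490 − 384 = 106.
Using column 3: 78 + 102 + 104 + 116 + ? → (2,3) = 490 − 400 = 90.
Anti-diagonal needs 490; the known cells sum to 394, so (2,4) = 96.
The remaining cell in row 2 is (2,5) = 490 − 378 = 112.
Column 4: 84 + 96 + 108 + 82 + ? = 490, so (4,4) = 120.
Main diagonal: 106 + 74 + 102 + 120 + ? = 490, so (5,5) = 88.
Row 5: 94 + 116 + 82 + 88 + ? = 490, so (5,2) = 110.
Using column 2: 122 + 74 + 98 + 110 + ? → (3,2) = 490 − 404 = 86.
From column 5, 490 − (100 + 112 + 114 + 88) gives (4,5) = 76.
The remaining cell in row 3 is (3,1) = 490 − 410 = 80.
From row 4, 490 − (98 + 104 + 120 + 76) gives (4,1) = 92.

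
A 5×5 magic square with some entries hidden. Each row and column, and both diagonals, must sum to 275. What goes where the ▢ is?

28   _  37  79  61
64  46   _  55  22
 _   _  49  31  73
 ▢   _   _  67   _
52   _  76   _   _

91

Row 1 must total 275; the given cells sum to 205, so (1,2) = 70.
From row 2, 275 − (64 + 46 + 55 + 22) gives (2,3) = 88.
Column 3 needs 275; the known cells sum to 250, so (4,3) = 25.
Column 4: 79 + 55 + 31 + 67 + ? = 275, so (5,4) = 43.
From main diagonal, 275 − (28 + 46 + 49 + 67) gives (5,5) = 85.
Using anti-diagonal: 61 + 55 + 49 + 52 + ? → (4,2) = 275 − 217 = 58.
Row 5 must total 275; the given cells sum to 256, so (5,2) = 19.
Column 2 needs 275; the known cells sum to 193, so (3,2) = 82.
Column 5 must total 275; the given cells sum to 241, so (4,5) = 34.
From row 3, 275 − (82 + 49 + 31 + 73) gives (3,1) = 40.
Using row 4: 58 + 25 + 67 + 34 + ? → (4,1) = 275 − 184 = 91.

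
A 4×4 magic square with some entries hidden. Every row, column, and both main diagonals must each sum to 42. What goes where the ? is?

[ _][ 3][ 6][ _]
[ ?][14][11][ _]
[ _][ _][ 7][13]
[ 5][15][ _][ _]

From column 2, 42 − (3 + 14 + 15) gives (3,2) = 10.
Column 3: 6 + 11 + 7 + ? = 42, so (4,3) = 18.
Anti-diagonal needs 42; the known cells sum to 26, so (1,4) = 16.
Row 1 must total 42; the given cells sum to 25, so (1,1) = 17.
Row 3 must total 42; the given cells sum to 30, so (3,1) = 12.
Row 4 must total 42; the given cells sum to 38, so (4,4) = 4.
Using column 1: 17 + 12 + 5 + ? → (2,1) = 42 − 34 = 8.

8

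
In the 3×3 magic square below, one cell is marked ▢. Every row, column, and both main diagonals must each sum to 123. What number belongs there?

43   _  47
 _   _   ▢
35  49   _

The remaining cell in row 1 is (1,2) = 123 − 90 = 33.
The remaining cell in row 3 is (3,3) = 123 − 84 = 39.
Column 1 needs 123; the known cells sum to 78, so (2,1) = 45.
From column 2, 123 − (33 + 49) gives (2,2) = 41.
Column 3 needs 123; the known cells sum to 86, so (2,3) = 37.

37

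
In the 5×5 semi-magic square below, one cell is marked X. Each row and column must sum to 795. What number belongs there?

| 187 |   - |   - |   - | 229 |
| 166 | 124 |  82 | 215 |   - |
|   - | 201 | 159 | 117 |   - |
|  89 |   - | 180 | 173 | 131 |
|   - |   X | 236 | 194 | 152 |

103

From row 2, 795 − (166 + 124 + 82 + 215) gives (2,5) = 208.
Using row 4: 89 + 180 + 173 + 131 + ? → (4,2) = 795 − 573 = 222.
Column 3 must total 795; the given cells sum to 657, so (1,3) = 138.
Column 4: 215 + 117 + 173 + 194 + ? = 795, so (1,4) = 96.
Column 5 needs 795; the known cells sum to 720, so (3,5) = 75.
Using row 1: 187 + 138 + 96 + 229 + ? → (1,2) = 795 − 650 = 145.
The remaining cell in row 3 is (3,1) = 795 − 552 = 243.
Column 1 needs 795; the known cells sum to 685, so (5,1) = 110.
Column 2 must total 795; the given cells sum to 692, so (5,2) = 103.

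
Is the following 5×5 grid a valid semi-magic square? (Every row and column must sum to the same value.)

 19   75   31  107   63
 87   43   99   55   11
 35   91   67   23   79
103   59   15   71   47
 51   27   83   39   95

Yes

Row 1: 19 + 75 + 31 + 107 + 63 = 295.
Row 2: 87 + 43 + 99 + 55 + 11 = 295.
Row 3: 35 + 91 + 67 + 23 + 79 = 295.
Row 4: 103 + 59 + 15 + 71 + 47 = 295.
Row 5: 51 + 27 + 83 + 39 + 95 = 295.
Column 1: 19 + 87 + 35 + 103 + 51 = 295.
Column 2: 75 + 43 + 91 + 59 + 27 = 295.
Column 3: 31 + 99 + 67 + 15 + 83 = 295.
Column 4: 107 + 55 + 23 + 71 + 39 = 295.
Column 5: 63 + 11 + 79 + 47 + 95 = 295.
All lines sum to 295.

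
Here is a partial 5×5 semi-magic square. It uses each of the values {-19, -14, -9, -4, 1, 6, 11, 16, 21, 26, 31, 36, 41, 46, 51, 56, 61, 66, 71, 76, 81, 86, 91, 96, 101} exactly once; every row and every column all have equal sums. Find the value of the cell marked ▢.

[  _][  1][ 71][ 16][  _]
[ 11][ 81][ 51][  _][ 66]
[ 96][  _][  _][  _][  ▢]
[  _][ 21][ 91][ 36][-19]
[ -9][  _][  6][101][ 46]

The 25 entries sum to 1025, so each line sums to 1025/5 = 205.
Row 2 must total 205; the given cells sum to 209, so (2,4) = -4.
Row 4 needs 205; the known cells sum to 129, so (4,1) = 76.
From row 5, 205 − (-9 + 6 + 101 + 46) gives (5,2) = 61.
Column 1 must total 205; the given cells sum to 174, so (1,1) = 31.
Column 2: 1 + 81 + 21 + 61 + ? = 205, so (3,2) = 41.
The remaining cell in column 3 is (3,3) = 205 − 219 = -14.
Column 4: 16 + (-4) + 36 + 101 + ? = 205, so (3,4) = 56.
The remaining cell in row 1 is (1,5) = 205 − 119 = 86.
Row 3 needs 205; the known cells sum to 179, so (3,5) = 26.

26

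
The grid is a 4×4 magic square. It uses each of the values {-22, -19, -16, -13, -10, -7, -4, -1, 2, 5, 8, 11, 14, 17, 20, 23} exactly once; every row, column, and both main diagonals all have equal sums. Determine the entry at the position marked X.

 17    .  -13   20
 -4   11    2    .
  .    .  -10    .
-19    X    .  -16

The 16 entries sum to 8, so each line sums to 8/4 = 2.
From row 1, 2 − (17 + (-13) + 20) gives (1,2) = -22.
The remaining cell in row 2 is (2,4) = 2 − 9 = -7.
Column 1: 17 + (-4) + (-19) + ? = 2, so (3,1) = 8.
Column 3 must total 2; the given cells sum to -21, so (4,3) = 23.
Column 4 needs 2; the known cells sum to -3, so (3,4) = 5.
Anti-diagonal: 20 + 2 + (-19) + ? = 2, so (3,2) = -1.
From row 4, 2 − (-19 + 23 + (-16)) gives (4,2) = 14.

14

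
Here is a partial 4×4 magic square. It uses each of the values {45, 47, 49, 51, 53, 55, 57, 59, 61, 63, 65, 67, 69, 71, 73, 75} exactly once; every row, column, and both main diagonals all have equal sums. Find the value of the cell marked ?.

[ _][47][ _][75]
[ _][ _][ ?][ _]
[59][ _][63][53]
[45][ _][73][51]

The 16 entries sum to 960, so each line sums to 960/4 = 240.
The remaining cell in row 3 is (3,2) = 240 − 175 = 65.
The remaining cell in row 4 is (4,2) = 240 − 169 = 71.
From column 2, 240 − (47 + 65 + 71) gives (2,2) = 57.
Column 4 must total 240; the given cells sum to 179, so (2,4) = 61.
From main diagonal, 240 − (57 + 63 + 51) gives (1,1) = 69.
From anti-diagonal, 240 − (75 + 65 + 45) gives (2,3) = 55.

55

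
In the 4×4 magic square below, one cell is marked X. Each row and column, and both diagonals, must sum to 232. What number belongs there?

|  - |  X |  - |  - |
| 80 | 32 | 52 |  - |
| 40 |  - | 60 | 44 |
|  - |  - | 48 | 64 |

28

From row 2, 232 − (80 + 32 + 52) gives (2,4) = 68.
Row 3 needs 232; the known cells sum to 144, so (3,2) = 88.
From column 3, 232 − (52 + 60 + 48) gives (1,3) = 72.
Column 4: 68 + 44 + 64 + ? = 232, so (1,4) = 56.
Main diagonal: 32 + 60 + 64 + ? = 232, so (1,1) = 76.
Anti-diagonal needs 232; the known cells sum to 196, so (4,1) = 36.
Row 1 needs 232; the known cells sum to 204, so (1,2) = 28.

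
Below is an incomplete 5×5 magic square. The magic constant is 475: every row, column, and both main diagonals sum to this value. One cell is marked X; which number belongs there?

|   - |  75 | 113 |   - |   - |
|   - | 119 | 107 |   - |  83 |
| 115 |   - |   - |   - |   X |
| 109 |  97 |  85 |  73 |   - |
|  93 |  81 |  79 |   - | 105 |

Row 4: 109 + 97 + 85 + 73 + ? = 475, so (4,5) = 111.
From row 5, 475 − (93 + 81 + 79 + 105) gives (5,4) = 117.
The remaining cell in column 2 is (3,2) = 475 − 372 = 103.
From column 3, 475 − (113 + 107 + 85 + 79) gives (3,3) = 91.
The remaining cell in main diagonal is (1,1) = 475 − 388 = 87.
Column 1 must total 475; the given cells sum to 404, so (2,1) = 71.
Row 2: 71 + 119 + 107 + 83 + ? = 475, so (2,4) = 95.
The remaining cell in anti-diagonal is (1,5) = 475 − 376 = 99.
The remaining cell in row 1 is (1,4) = 475 − 374 = 101.
Column 4 needs 475; the known cells sum to 386, so (3,4) = 89.
Column 5 must total 475; the given cells sum to 398, so (3,5) = 77.

77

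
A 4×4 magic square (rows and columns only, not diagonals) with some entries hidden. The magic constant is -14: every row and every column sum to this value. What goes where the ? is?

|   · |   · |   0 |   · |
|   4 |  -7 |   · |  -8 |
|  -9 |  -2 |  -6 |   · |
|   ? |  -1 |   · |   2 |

The remaining cell in row 2 is (2,3) = -14 − (-11) = -3.
Row 3: -9 + (-2) + (-6) + ? = -14, so (3,4) = 3.
Using column 2: -7 + (-2) + (-1) + ? → (1,2) = -14 − (-10) = -4.
From column 3, -14 − (0 + (-3) + (-6)) gives (4,3) = -5.
Column 4 must total -14; the given cells sum to -3, so (1,4) = -11.
Using row 1: -4 + 0 + (-11) + ? → (1,1) = -14 − (-15) = 1.
Row 4 must total -14; the given cells sum to -4, so (4,1) = -10.

-10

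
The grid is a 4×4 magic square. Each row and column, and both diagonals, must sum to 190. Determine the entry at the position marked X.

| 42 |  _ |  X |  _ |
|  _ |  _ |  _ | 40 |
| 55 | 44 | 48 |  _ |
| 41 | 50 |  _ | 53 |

The remaining cell in row 3 is (3,4) = 190 − 147 = 43.
The remaining cell in row 4 is (4,3) = 190 − 144 = 46.
From column 1, 190 − (42 + 55 + 41) gives (2,1) = 52.
From column 4, 190 − (40 + 43 + 53) gives (1,4) = 54.
From main diagonal, 190 − (42 + 48 + 53) gives (2,2) = 47.
Anti-diagonal needs 190; the known cells sum to 139, so (2,3) = 51.
Column 2: 47 + 44 + 50 + ? = 190, so (1,2) = 49.
Column 3 needs 190; the known cells sum to 145, so (1,3) = 45.

45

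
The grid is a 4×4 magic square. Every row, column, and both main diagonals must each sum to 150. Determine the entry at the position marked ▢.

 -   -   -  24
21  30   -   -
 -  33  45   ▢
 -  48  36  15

Using row 4: 48 + 36 + 15 + ? → (4,1) = 150 − 99 = 51.
The remaining cell in column 2 is (1,2) = 150 − 111 = 39.
Using main diagonal: 30 + 45 + 15 + ? → (1,1) = 150 − 90 = 60.
Anti-diagonal needs 150; the known cells sum to 108, so (2,3) = 42.
The remaining cell in row 1 is (1,3) = 150 − 123 = 27.
Row 2 must total 150; the given cells sum to 93, so (2,4) = 57.
Using column 1: 60 + 21 + 51 + ? → (3,1) = 150 − 132 = 18.
Column 4: 24 + 57 + 15 + ? = 150, so (3,4) = 54.

54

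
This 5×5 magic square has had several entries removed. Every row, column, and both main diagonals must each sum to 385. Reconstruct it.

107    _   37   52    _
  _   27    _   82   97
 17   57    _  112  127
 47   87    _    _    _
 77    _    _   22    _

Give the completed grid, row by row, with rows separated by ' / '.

Row 3: 17 + 57 + 112 + 127 + ? = 385, so (3,3) = 72.
The remaining cell in column 1 is (2,1) = 385 − 248 = 137.
From column 4, 385 − (52 + 82 + 112 + 22) gives (4,4) = 117.
Main diagonal: 107 + 27 + 72 + 117 + ? = 385, so (5,5) = 62.
Anti-diagonal must total 385; the given cells sum to 318, so (1,5) = 67.
Row 1 needs 385; the known cells sum to 263, so (1,2) = 122.
From row 2, 385 − (137 + 27 + 82 + 97) gives (2,3) = 42.
The remaining cell in column 2 is (5,2) = 385 − 293 = 92.
Column 5 needs 385; the known cells sum to 353, so (4,5) = 32.
Using row 4: 47 + 87 + 117 + 32 + ? → (4,3) = 385 − 283 = 102.
Row 5: 77 + 92 + 22 + 62 + ? = 385, so (5,3) = 132.

107 122 37 52 67 / 137 27 42 82 97 / 17 57 72 112 127 / 47 87 102 117 32 / 77 92 132 22 62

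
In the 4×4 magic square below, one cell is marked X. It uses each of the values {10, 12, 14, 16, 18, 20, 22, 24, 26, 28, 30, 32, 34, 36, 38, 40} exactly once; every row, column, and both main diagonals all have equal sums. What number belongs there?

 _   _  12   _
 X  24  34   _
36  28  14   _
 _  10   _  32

The 16 entries sum to 400, so each line sums to 400/4 = 100.
Row 3 needs 100; the known cells sum to 78, so (3,4) = 22.
From column 2, 100 − (24 + 28 + 10) gives (1,2) = 38.
Using column 3: 12 + 34 + 14 + ? → (4,3) = 100 − 60 = 40.
Main diagonal must total 100; the given cells sum to 70, so (1,1) = 30.
Row 1 needs 100; the known cells sum to 80, so (1,4) = 20.
Row 4: 10 + 40 + 32 + ? = 100, so (4,1) = 18.
The remaining cell in column 1 is (2,1) = 100 − 84 = 16.

16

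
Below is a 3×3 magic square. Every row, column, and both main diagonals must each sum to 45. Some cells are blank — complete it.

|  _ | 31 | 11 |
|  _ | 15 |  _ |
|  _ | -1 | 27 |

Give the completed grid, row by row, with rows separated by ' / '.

3 31 11 / 23 15 7 / 19 -1 27

Row 1 needs 45; the known cells sum to 42, so (1,1) = 3.
Using row 3: -1 + 27 + ? → (3,1) = 45 − 26 = 19.
From column 1, 45 − (3 + 19) gives (2,1) = 23.
From column 3, 45 − (11 + 27) gives (2,3) = 7.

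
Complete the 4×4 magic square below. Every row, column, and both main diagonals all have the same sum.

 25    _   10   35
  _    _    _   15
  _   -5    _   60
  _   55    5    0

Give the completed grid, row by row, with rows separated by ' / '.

25 40 10 35 / 45 20 30 15 / -10 -5 65 60 / 50 55 5 0

Column 4 is already complete: 35 + 15 + 60 + 0 = 110, so that is the magic constant.
Row 1 must total 110; the given cells sum to 70, so (1,2) = 40.
Row 4 must total 110; the given cells sum to 60, so (4,1) = 50.
Using column 2: 40 + (-5) + 55 + ? → (2,2) = 110 − 90 = 20.
Main diagonal needs 110; the known cells sum to 45, so (3,3) = 65.
The remaining cell in anti-diagonal is (2,3) = 110 − 80 = 30.
Row 2 must total 110; the given cells sum to 65, so (2,1) = 45.
From row 3, 110 − (-5 + 65 + 60) gives (3,1) = -10.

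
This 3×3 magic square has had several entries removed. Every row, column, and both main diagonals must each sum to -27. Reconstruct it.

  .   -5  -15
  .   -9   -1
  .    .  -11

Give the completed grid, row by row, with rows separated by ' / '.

Using row 1: -5 + (-15) + ? → (1,1) = -27 − (-20) = -7.
Row 2 must total -27; the given cells sum to -10, so (2,1) = -17.
Using column 1: -7 + (-17) + ? → (3,1) = -27 − (-24) = -3.
From column 2, -27 − (-5 + (-9)) gives (3,2) = -13.

-7 -5 -15 / -17 -9 -1 / -3 -13 -11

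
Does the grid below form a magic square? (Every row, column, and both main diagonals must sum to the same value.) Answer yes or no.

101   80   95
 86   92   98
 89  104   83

Row 1: 101 + 80 + 95 = 276.
Row 2: 86 + 92 + 98 = 276.
Row 3: 89 + 104 + 83 = 276.
Column 1: 101 + 86 + 89 = 276.
Column 2: 80 + 92 + 104 = 276.
Column 3: 95 + 98 + 83 = 276.
Main diagonal: 101 + 92 + 83 = 276.
Anti-diagonal: 95 + 92 + 89 = 276.
All lines sum to 276.

Yes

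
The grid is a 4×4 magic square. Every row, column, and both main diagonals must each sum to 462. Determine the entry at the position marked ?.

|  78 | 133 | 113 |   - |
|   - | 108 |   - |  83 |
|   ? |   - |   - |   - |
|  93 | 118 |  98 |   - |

Row 1: 78 + 133 + 113 + ? = 462, so (1,4) = 138.
The remaining cell in row 4 is (4,4) = 462 − 309 = 153.
Using column 2: 133 + 108 + 118 + ? → (3,2) = 462 − 359 = 103.
From column 4, 462 − (138 + 83 + 153) gives (3,4) = 88.
Using main diagonal: 78 + 108 + 153 + ? → (3,3) = 462 − 339 = 123.
Anti-diagonal: 138 + 103 + 93 + ? = 462, so (2,3) = 128.
Row 2 needs 462; the known cells sum to 319, so (2,1) = 143.
The remaining cell in row 3 is (3,1) = 462 − 314 = 148.

148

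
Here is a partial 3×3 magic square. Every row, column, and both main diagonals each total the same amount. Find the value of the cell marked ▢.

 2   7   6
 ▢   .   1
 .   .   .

9

Row 1 is complete and sums to 15; that is the magic constant.
Column 3 must total 15; the given cells sum to 7, so (3,3) = 8.
Main diagonal must total 15; the given cells sum to 10, so (2,2) = 5.
Anti-diagonal must total 15; the given cells sum to 11, so (3,1) = 4.
The remaining cell in row 2 is (2,1) = 15 − 6 = 9.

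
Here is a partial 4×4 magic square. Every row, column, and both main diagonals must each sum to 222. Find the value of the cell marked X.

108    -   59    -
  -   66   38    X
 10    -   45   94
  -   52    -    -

The remaining cell in row 3 is (3,2) = 222 − 149 = 73.
The remaining cell in column 2 is (1,2) = 222 − 191 = 31.
The remaining cell in column 3 is (4,3) = 222 − 142 = 80.
Using main diagonal: 108 + 66 + 45 + ? → (4,4) = 222 − 219 = 3.
From row 1, 222 − (108 + 31 + 59) gives (1,4) = 24.
The remaining cell in row 4 is (4,1) = 222 − 135 = 87.
Using column 1: 108 + 10 + 87 + ? → (2,1) = 222 − 205 = 17.
Column 4 must total 222; the given cells sum to 121, so (2,4) = 101.

101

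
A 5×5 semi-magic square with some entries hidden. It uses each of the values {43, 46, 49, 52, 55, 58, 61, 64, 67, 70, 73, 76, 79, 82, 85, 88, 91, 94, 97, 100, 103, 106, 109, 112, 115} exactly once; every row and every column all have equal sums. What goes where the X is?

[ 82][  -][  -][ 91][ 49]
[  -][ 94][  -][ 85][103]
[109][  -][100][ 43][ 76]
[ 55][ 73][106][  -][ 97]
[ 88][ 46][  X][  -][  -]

79

The 25 entries sum to 1975, so each line sums to 1975/5 = 395.
Row 3 needs 395; the known cells sum to 328, so (3,2) = 67.
The remaining cell in row 4 is (4,4) = 395 − 331 = 64.
The remaining cell in column 1 is (2,1) = 395 − 334 = 61.
Column 2 must total 395; the given cells sum to 280, so (1,2) = 115.
Column 4: 91 + 85 + 43 + 64 + ? = 395, so (5,4) = 112.
The remaining cell in column 5 is (5,5) = 395 − 325 = 70.
Row 1: 82 + 115 + 91 + 49 + ? = 395, so (1,3) = 58.
Row 2 must total 395; the given cells sum to 343, so (2,3) = 52.
Row 5 needs 395; the known cells sum to 316, so (5,3) = 79.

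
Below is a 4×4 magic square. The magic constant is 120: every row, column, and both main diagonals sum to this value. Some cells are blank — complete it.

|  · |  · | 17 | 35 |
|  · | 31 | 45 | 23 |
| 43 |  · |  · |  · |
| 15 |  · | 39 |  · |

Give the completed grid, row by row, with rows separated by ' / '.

41 27 17 35 / 21 31 45 23 / 43 25 19 33 / 15 37 39 29

The remaining cell in row 2 is (2,1) = 120 − 99 = 21.
Using column 1: 21 + 43 + 15 + ? → (1,1) = 120 − 79 = 41.
The remaining cell in column 3 is (3,3) = 120 − 101 = 19.
Using main diagonal: 41 + 31 + 19 + ? → (4,4) = 120 − 91 = 29.
Anti-diagonal: 35 + 45 + 15 + ? = 120, so (3,2) = 25.
From row 1, 120 − (41 + 17 + 35) gives (1,2) = 27.
Using row 3: 43 + 25 + 19 + ? → (3,4) = 120 − 87 = 33.
Row 4 must total 120; the given cells sum to 83, so (4,2) = 37.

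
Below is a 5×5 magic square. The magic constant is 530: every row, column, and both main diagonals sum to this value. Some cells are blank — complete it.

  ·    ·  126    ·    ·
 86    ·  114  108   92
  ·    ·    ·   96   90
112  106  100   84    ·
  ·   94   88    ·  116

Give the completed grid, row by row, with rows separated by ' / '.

The remaining cell in row 2 is (2,2) = 530 − 400 = 130.
The remaining cell in row 4 is (4,5) = 530 − 402 = 128.
Column 3 must total 530; the given cells sum to 428, so (3,3) = 102.
Using column 5: 92 + 90 + 128 + 116 + ? → (1,5) = 530 − 426 = 104.
Main diagonal needs 530; the known cells sum to 432, so (1,1) = 98.
Anti-diagonal must total 530; the given cells sum to 420, so (5,1) = 110.
Row 5 must total 530; the given cells sum to 408, so (5,4) = 122.
Column 1 must total 530; the given cells sum to 406, so (3,1) = 124.
Using column 4: 108 + 96 + 84 + 122 + ? → (1,4) = 530 − 410 = 120.
Row 1 needs 530; the known cells sum to 448, so (1,2) = 82.
Row 3 needs 530; the known cells sum to 412, so (3,2) = 118.

98 82 126 120 104 / 86 130 114 108 92 / 124 118 102 96 90 / 112 106 100 84 128 / 110 94 88 122 116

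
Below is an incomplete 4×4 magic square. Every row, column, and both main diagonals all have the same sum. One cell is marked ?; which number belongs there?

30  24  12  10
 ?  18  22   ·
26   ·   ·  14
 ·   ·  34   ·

4

Row 1 is complete and sums to 76; that is the magic constant.
From column 3, 76 − (12 + 22 + 34) gives (3,3) = 8.
Main diagonal needs 76; the known cells sum to 56, so (4,4) = 20.
From row 3, 76 − (26 + 8 + 14) gives (3,2) = 28.
From column 2, 76 − (24 + 18 + 28) gives (4,2) = 6.
Column 4: 10 + 14 + 20 + ? = 76, so (2,4) = 32.
Anti-diagonal: 10 + 22 + 28 + ? = 76, so (4,1) = 16.
Row 2: 18 + 22 + 32 + ? = 76, so (2,1) = 4.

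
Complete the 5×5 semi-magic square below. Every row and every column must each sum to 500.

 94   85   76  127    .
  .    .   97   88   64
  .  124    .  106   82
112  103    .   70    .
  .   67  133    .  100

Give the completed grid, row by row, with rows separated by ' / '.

94 85 76 127 118 / 130 121 97 88 64 / 73 124 115 106 82 / 112 103 79 70 136 / 91 67 133 109 100

Using row 1: 94 + 85 + 76 + 127 + ? → (1,5) = 500 − 382 = 118.
Using column 2: 85 + 124 + 103 + 67 + ? → (2,2) = 500 − 379 = 121.
Column 4 needs 500; the known cells sum to 391, so (5,4) = 109.
Column 5: 118 + 64 + 82 + 100 + ? = 500, so (4,5) = 136.
Row 2 needs 500; the known cells sum to 370, so (2,1) = 130.
Row 4 needs 500; the known cells sum to 421, so (4,3) = 79.
Row 5: 67 + 133 + 109 + 100 + ? = 500, so (5,1) = 91.
Column 1: 94 + 130 + 112 + 91 + ? = 500, so (3,1) = 73.
The remaining cell in column 3 is (3,3) = 500 − 385 = 115.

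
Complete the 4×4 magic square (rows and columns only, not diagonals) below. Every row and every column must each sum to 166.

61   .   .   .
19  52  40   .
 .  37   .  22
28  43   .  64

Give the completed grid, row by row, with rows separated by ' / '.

The remaining cell in row 2 is (2,4) = 166 − 111 = 55.
Row 4 needs 166; the known cells sum to 135, so (4,3) = 31.
From column 1, 166 − (61 + 19 + 28) gives (3,1) = 58.
Column 2 needs 166; the known cells sum to 132, so (1,2) = 34.
Column 4: 55 + 22 + 64 + ? = 166, so (1,4) = 25.
Row 1 needs 166; the known cells sum to 120, so (1,3) = 46.
Row 3 needs 166; the known cells sum to 117, so (3,3) = 49.

61 34 46 25 / 19 52 40 55 / 58 37 49 22 / 28 43 31 64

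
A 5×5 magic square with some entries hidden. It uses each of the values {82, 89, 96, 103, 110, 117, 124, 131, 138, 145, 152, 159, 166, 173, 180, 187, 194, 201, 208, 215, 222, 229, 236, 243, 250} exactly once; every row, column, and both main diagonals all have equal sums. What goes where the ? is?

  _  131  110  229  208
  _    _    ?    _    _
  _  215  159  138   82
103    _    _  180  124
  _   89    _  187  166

117

The 25 entries sum to 4150, so each line sums to 4150/5 = 830.
Row 1: 131 + 110 + 229 + 208 + ? = 830, so (1,1) = 152.
Row 3 must total 830; the given cells sum to 594, so (3,1) = 236.
Column 4: 229 + 138 + 180 + 187 + ? = 830, so (2,4) = 96.
From column 5, 830 − (208 + 82 + 124 + 166) gives (2,5) = 250.
Main diagonal needs 830; the known cells sum to 657, so (2,2) = 173.
Column 2: 131 + 173 + 215 + 89 + ? = 830, so (4,2) = 222.
Anti-diagonal must total 830; the given cells sum to 685, so (5,1) = 145.
Row 4 must total 830; the given cells sum to 629, so (4,3) = 201.
Using row 5: 145 + 89 + 187 + 166 + ? → (5,3) = 830 − 587 = 243.
Using column 1: 152 + 236 + 103 + 145 + ? → (2,1) = 830 − 636 = 194.
Column 3 must total 830; the given cells sum to 713, so (2,3) = 117.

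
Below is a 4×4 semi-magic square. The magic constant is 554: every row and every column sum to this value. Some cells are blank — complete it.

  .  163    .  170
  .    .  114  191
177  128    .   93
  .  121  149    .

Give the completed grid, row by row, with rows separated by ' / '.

86 163 135 170 / 107 142 114 191 / 177 128 156 93 / 184 121 149 100

Using row 3: 177 + 128 + 93 + ? → (3,3) = 554 − 398 = 156.
Using column 2: 163 + 128 + 121 + ? → (2,2) = 554 − 412 = 142.
From column 3, 554 − (114 + 156 + 149) gives (1,3) = 135.
The remaining cell in column 4 is (4,4) = 554 − 454 = 100.
The remaining cell in row 1 is (1,1) = 554 − 468 = 86.
The remaining cell in row 2 is (2,1) = 554 − 447 = 107.
Row 4 must total 554; the given cells sum to 370, so (4,1) = 184.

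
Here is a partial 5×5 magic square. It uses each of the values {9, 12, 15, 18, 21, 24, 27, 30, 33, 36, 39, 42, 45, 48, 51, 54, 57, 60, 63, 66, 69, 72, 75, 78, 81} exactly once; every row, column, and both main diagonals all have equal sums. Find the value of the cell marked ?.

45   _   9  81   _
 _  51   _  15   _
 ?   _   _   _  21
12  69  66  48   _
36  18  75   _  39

The 25 entries sum to 1125, so each line sums to 1125/5 = 225.
Row 4 needs 225; the known cells sum to 195, so (4,5) = 30.
From row 5, 225 − (36 + 18 + 75 + 39) gives (5,4) = 57.
The remaining cell in column 4 is (3,4) = 225 − 201 = 24.
Main diagonal needs 225; the known cells sum to 183, so (3,3) = 42.
From anti-diagonal, 225 − (15 + 42 + 69 + 36) gives (1,5) = 63.
The remaining cell in row 1 is (1,2) = 225 − 198 = 27.
The remaining cell in column 2 is (3,2) = 225 − 165 = 60.
The remaining cell in column 3 is (2,3) = 225 − 192 = 33.
Column 5 needs 225; the known cells sum to 153, so (2,5) = 72.
From row 2, 225 − (51 + 33 + 15 + 72) gives (2,1) = 54.
Using row 3: 60 + 42 + 24 + 21 + ? → (3,1) = 225 − 147 = 78.

78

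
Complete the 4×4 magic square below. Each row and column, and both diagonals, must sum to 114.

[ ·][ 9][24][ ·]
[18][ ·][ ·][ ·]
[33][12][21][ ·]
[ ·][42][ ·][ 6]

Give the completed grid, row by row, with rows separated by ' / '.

36 9 24 45 / 18 51 30 15 / 33 12 21 48 / 27 42 39 6

Row 3 must total 114; the given cells sum to 66, so (3,4) = 48.
From column 2, 114 − (9 + 12 + 42) gives (2,2) = 51.
Main diagonal needs 114; the known cells sum to 78, so (1,1) = 36.
Row 1 needs 114; the known cells sum to 69, so (1,4) = 45.
From column 1, 114 − (36 + 18 + 33) gives (4,1) = 27.
The remaining cell in column 4 is (2,4) = 114 − 99 = 15.
Anti-diagonal needs 114; the known cells sum to 84, so (2,3) = 30.
Row 4 needs 114; the known cells sum to 75, so (4,3) = 39.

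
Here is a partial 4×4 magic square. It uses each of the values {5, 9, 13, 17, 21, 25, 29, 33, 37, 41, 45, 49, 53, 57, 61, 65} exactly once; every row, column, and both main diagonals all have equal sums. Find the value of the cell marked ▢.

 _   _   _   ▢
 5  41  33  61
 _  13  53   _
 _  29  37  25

The 16 entries sum to 560, so each line sums to 560/4 = 140.
Row 4 needs 140; the known cells sum to 91, so (4,1) = 49.
Column 2: 41 + 13 + 29 + ? = 140, so (1,2) = 57.
Column 3 needs 140; the known cells sum to 123, so (1,3) = 17.
Main diagonal: 41 + 53 + 25 + ? = 140, so (1,1) = 21.
Anti-diagonal needs 140; the known cells sum to 95, so (1,4) = 45.

45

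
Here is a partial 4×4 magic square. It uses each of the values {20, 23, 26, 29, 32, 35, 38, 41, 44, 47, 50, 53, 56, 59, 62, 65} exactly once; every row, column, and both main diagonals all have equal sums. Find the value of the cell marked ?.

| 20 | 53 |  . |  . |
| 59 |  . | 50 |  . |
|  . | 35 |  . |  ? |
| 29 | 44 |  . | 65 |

26

The 16 entries sum to 680, so each line sums to 680/4 = 170.
Row 4 needs 170; the known cells sum to 138, so (4,3) = 32.
Using column 1: 20 + 59 + 29 + ? → (3,1) = 170 − 108 = 62.
Using column 2: 53 + 35 + 44 + ? → (2,2) = 170 − 132 = 38.
Using main diagonal: 20 + 38 + 65 + ? → (3,3) = 170 − 123 = 47.
From anti-diagonal, 170 − (50 + 35 + 29) gives (1,4) = 56.
From row 1, 170 − (20 + 53 + 56) gives (1,3) = 41.
Row 2 must total 170; the given cells sum to 147, so (2,4) = 23.
Row 3: 62 + 35 + 47 + ? = 170, so (3,4) = 26.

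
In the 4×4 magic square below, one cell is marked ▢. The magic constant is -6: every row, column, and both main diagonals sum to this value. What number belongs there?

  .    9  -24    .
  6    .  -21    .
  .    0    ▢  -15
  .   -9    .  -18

Column 2 needs -6; the known cells sum to 0, so (2,2) = -6.
Row 2: 6 + (-6) + (-21) + ? = -6, so (2,4) = 15.
Using column 4: 15 + (-15) + (-18) + ? → (1,4) = -6 − (-18) = 12.
Anti-diagonal must total -6; the given cells sum to -9, so (4,1) = 3.
Row 1 must total -6; the given cells sum to -3, so (1,1) = -3.
The remaining cell in row 4 is (4,3) = -6 − (-24) = 18.
From column 1, -6 − (-3 + 6 + 3) gives (3,1) = -12.
Using column 3: -24 + (-21) + 18 + ? → (3,3) = -6 − (-27) = 21.

21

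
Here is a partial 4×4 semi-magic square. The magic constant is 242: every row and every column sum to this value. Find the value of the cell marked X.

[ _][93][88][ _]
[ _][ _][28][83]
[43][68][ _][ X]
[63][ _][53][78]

58

Row 4: 63 + 53 + 78 + ? = 242, so (4,2) = 48.
The remaining cell in column 2 is (2,2) = 242 − 209 = 33.
From column 3, 242 − (88 + 28 + 53) gives (3,3) = 73.
Using row 2: 33 + 28 + 83 + ? → (2,1) = 242 − 144 = 98.
The remaining cell in row 3 is (3,4) = 242 − 184 = 58.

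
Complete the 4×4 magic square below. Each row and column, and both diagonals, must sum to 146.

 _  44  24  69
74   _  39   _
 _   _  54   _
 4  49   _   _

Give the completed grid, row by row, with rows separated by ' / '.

9 44 24 69 / 74 19 39 14 / 59 34 54 -1 / 4 49 29 64

Row 1 needs 146; the known cells sum to 137, so (1,1) = 9.
Column 1: 9 + 74 + 4 + ? = 146, so (3,1) = 59.
Column 3: 24 + 39 + 54 + ? = 146, so (4,3) = 29.
Anti-diagonal: 69 + 39 + 4 + ? = 146, so (3,2) = 34.
Row 3 needs 146; the known cells sum to 147, so (3,4) = -1.
Row 4: 4 + 49 + 29 + ? = 146, so (4,4) = 64.
Using column 2: 44 + 34 + 49 + ? → (2,2) = 146 − 127 = 19.
Column 4 needs 146; the known cells sum to 132, so (2,4) = 14.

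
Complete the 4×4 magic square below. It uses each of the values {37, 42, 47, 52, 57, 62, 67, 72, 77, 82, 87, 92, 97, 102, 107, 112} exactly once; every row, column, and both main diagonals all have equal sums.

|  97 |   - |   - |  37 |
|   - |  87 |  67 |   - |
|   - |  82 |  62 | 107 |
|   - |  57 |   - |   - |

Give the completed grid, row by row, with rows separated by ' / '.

The 16 entries sum to 1192, so each line sums to 1192/4 = 298.
Row 3 needs 298; the known cells sum to 251, so (3,1) = 47.
From column 2, 298 − (87 + 82 + 57) gives (1,2) = 72.
From main diagonal, 298 − (97 + 87 + 62) gives (4,4) = 52.
Anti-diagonal: 37 + 67 + 82 + ? = 298, so (4,1) = 112.
Row 1 needs 298; the known cells sum to 206, so (1,3) = 92.
Row 4 must total 298; the given cells sum to 221, so (4,3) = 77.
Using column 1: 97 + 47 + 112 + ? → (2,1) = 298 − 256 = 42.
The remaining cell in column 4 is (2,4) = 298 − 196 = 102.

97 72 92 37 / 42 87 67 102 / 47 82 62 107 / 112 57 77 52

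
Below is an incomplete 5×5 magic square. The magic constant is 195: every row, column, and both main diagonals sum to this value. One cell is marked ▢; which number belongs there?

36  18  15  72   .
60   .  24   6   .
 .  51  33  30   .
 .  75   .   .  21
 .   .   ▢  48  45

From row 1, 195 − (36 + 18 + 15 + 72) gives (1,5) = 54.
From column 4, 195 − (72 + 6 + 30 + 48) gives (4,4) = 39.
From main diagonal, 195 − (36 + 33 + 39 + 45) gives (2,2) = 42.
Using anti-diagonal: 54 + 6 + 33 + 75 + ? → (5,1) = 195 − 168 = 27.
Row 2 needs 195; the known cells sum to 132, so (2,5) = 63.
Column 2 needs 195; the known cells sum to 186, so (5,2) = 9.
Column 5: 54 + 63 + 21 + 45 + ? = 195, so (3,5) = 12.
Using row 3: 51 + 33 + 30 + 12 + ? → (3,1) = 195 − 126 = 69.
From row 5, 195 − (27 + 9 + 48 + 45) gives (5,3) = 66.

66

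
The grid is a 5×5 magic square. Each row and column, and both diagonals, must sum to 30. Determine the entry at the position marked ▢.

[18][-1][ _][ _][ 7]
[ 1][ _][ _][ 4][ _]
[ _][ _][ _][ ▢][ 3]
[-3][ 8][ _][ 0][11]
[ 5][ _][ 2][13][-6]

17

Row 4: -3 + 8 + 0 + 11 + ? = 30, so (4,3) = 14.
Row 5 must total 30; the given cells sum to 14, so (5,2) = 16.
The remaining cell in column 1 is (3,1) = 30 − 21 = 9.
From column 5, 30 − (7 + 3 + 11 + (-6)) gives (2,5) = 15.
Using anti-diagonal: 7 + 4 + 8 + 5 + ? → (3,3) = 30 − 24 = 6.
Main diagonal must total 30; the given cells sum to 18, so (2,2) = 12.
Row 2 needs 30; the known cells sum to 32, so (2,3) = -2.
The remaining cell in column 2 is (3,2) = 30 − 35 = -5.
The remaining cell in column 3 is (1,3) = 30 − 20 = 10.
Using row 1: 18 + (-1) + 10 + 7 + ? → (1,4) = 30 − 34 = -4.
The remaining cell in row 3 is (3,4) = 30 − 13 = 17.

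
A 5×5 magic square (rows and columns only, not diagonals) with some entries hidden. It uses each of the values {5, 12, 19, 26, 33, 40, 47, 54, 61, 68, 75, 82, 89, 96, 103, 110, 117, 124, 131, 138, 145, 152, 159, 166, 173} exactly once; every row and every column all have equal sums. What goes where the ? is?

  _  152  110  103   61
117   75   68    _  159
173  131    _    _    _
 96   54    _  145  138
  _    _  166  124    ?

The 25 entries sum to 2225, so each line sums to 2225/5 = 445.
Row 1: 152 + 110 + 103 + 61 + ? = 445, so (1,1) = 19.
Using row 2: 117 + 75 + 68 + 159 + ? → (2,4) = 445 − 419 = 26.
Row 4 needs 445; the known cells sum to 433, so (4,3) = 12.
Column 1 needs 445; the known cells sum to 405, so (5,1) = 40.
Column 2 needs 445; the known cells sum to 412, so (5,2) = 33.
Column 3 needs 445; the known cells sum to 356, so (3,3) = 89.
Column 4: 103 + 26 + 145 + 124 + ? = 445, so (3,4) = 47.
Row 3: 173 + 131 + 89 + 47 + ? = 445, so (3,5) = 5.
Row 5 must total 445; the given cells sum to 363, so (5,5) = 82.

82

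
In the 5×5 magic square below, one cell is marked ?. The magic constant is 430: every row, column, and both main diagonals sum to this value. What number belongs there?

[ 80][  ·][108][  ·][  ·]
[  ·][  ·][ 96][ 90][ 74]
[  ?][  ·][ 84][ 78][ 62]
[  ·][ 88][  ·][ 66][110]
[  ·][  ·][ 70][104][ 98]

Column 3: 108 + 96 + 84 + 70 + ? = 430, so (4,3) = 72.
Column 4: 90 + 78 + 66 + 104 + ? = 430, so (1,4) = 92.
Using column 5: 74 + 62 + 110 + 98 + ? → (1,5) = 430 − 344 = 86.
The remaining cell in main diagonal is (2,2) = 430 − 328 = 102.
Anti-diagonal: 86 + 90 + 84 + 88 + ? = 430, so (5,1) = 82.
Row 1: 80 + 108 + 92 + 86 + ? = 430, so (1,2) = 64.
Row 2: 102 + 96 + 90 + 74 + ? = 430, so (2,1) = 68.
Row 4 must total 430; the given cells sum to 336, so (4,1) = 94.
Row 5 must total 430; the given cells sum to 354, so (5,2) = 76.
Column 1: 80 + 68 + 94 + 82 + ? = 430, so (3,1) = 106.

106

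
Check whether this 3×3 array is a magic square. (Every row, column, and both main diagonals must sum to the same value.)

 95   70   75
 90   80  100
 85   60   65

No — row 2 sums to 270 but row 1 sums to 240.

Row 1: 95 + 70 + 75 = 240.
Row 2: 90 + 80 + 100 = 270.
Row 3: 85 + 60 + 65 = 210.
Column 1: 95 + 90 + 85 = 270.
Column 2: 70 + 80 + 60 = 210.
Column 3: 75 + 100 + 65 = 240.
Main diagonal: 95 + 80 + 65 = 240.
Anti-diagonal: 75 + 80 + 85 = 240.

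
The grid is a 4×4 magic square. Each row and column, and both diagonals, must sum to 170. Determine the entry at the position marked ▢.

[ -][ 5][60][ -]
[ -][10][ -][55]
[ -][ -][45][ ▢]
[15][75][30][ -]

The remaining cell in row 4 is (4,4) = 170 − 120 = 50.
From column 2, 170 − (5 + 10 + 75) gives (3,2) = 80.
Column 3 needs 170; the known cells sum to 135, so (2,3) = 35.
Using main diagonal: 10 + 45 + 50 + ? → (1,1) = 170 − 105 = 65.
The remaining cell in anti-diagonal is (1,4) = 170 − 130 = 40.
Row 2: 10 + 35 + 55 + ? = 170, so (2,1) = 70.
Using column 1: 65 + 70 + 15 + ? → (3,1) = 170 − 150 = 20.
Using column 4: 40 + 55 + 50 + ? → (3,4) = 170 − 145 = 25.

25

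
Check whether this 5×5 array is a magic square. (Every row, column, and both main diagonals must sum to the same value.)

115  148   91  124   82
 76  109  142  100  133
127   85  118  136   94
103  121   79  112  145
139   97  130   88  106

Row 1: 115 + 148 + 91 + 124 + 82 = 560.
Row 2: 76 + 109 + 142 + 100 + 133 = 560.
Row 3: 127 + 85 + 118 + 136 + 94 = 560.
Row 4: 103 + 121 + 79 + 112 + 145 = 560.
Row 5: 139 + 97 + 130 + 88 + 106 = 560.
Column 1: 115 + 76 + 127 + 103 + 139 = 560.
Column 2: 148 + 109 + 85 + 121 + 97 = 560.
Column 3: 91 + 142 + 118 + 79 + 130 = 560.
Column 4: 124 + 100 + 136 + 112 + 88 = 560.
Column 5: 82 + 133 + 94 + 145 + 106 = 560.
Main diagonal: 115 + 109 + 118 + 112 + 106 = 560.
Anti-diagonal: 82 + 100 + 118 + 121 + 139 = 560.
All lines sum to 560.

Yes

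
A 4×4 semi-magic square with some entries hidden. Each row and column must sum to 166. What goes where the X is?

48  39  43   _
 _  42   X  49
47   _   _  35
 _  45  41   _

Row 1 needs 166; the known cells sum to 130, so (1,4) = 36.
Column 2 must total 166; the given cells sum to 126, so (3,2) = 40.
Column 4 needs 166; the known cells sum to 120, so (4,4) = 46.
Row 3 needs 166; the known cells sum to 122, so (3,3) = 44.
The remaining cell in row 4 is (4,1) = 166 − 132 = 34.
Column 1 must total 166; the given cells sum to 129, so (2,1) = 37.
The remaining cell in column 3 is (2,3) = 166 − 128 = 38.

38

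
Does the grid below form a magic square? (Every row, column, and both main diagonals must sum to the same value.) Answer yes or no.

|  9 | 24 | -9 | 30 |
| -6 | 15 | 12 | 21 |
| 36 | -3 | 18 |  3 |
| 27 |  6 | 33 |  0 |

Row 1: 9 + 24 + (-9) + 30 = 54.
Row 2: -6 + 15 + 12 + 21 = 42.
Row 3: 36 + (-3) + 18 + 3 = 54.
Row 4: 27 + 6 + 33 + 0 = 66.
Column 1: 9 + (-6) + 36 + 27 = 66.
Column 2: 24 + 15 + (-3) + 6 = 42.
Column 3: -9 + 12 + 18 + 33 = 54.
Column 4: 30 + 21 + 3 + 0 = 54.
Main diagonal: 9 + 15 + 18 + 0 = 42.
Anti-diagonal: 30 + 12 + (-3) + 27 = 66.

No — column 2 sums to 42 but row 1 sums to 54.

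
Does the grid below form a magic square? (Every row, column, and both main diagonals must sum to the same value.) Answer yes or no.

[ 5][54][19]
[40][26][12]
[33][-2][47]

Yes

Row 1: 5 + 54 + 19 = 78.
Row 2: 40 + 26 + 12 = 78.
Row 3: 33 + (-2) + 47 = 78.
Column 1: 5 + 40 + 33 = 78.
Column 2: 54 + 26 + (-2) = 78.
Column 3: 19 + 12 + 47 = 78.
Main diagonal: 5 + 26 + 47 = 78.
Anti-diagonal: 19 + 26 + 33 = 78.
All lines sum to 78.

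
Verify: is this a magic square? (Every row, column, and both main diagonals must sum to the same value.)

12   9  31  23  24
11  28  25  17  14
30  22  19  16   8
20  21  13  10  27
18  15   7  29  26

Row 1: 12 + 9 + 31 + 23 + 24 = 99.
Row 2: 11 + 28 + 25 + 17 + 14 = 95.
Row 3: 30 + 22 + 19 + 16 + 8 = 95.
Row 4: 20 + 21 + 13 + 10 + 27 = 91.
Row 5: 18 + 15 + 7 + 29 + 26 = 95.
Column 1: 12 + 11 + 30 + 20 + 18 = 91.
Column 2: 9 + 28 + 22 + 21 + 15 = 95.
Column 3: 31 + 25 + 19 + 13 + 7 = 95.
Column 4: 23 + 17 + 16 + 10 + 29 = 95.
Column 5: 24 + 14 + 8 + 27 + 26 = 99.
Main diagonal: 12 + 28 + 19 + 10 + 26 = 95.
Anti-diagonal: 24 + 17 + 19 + 21 + 18 = 99.

No — row 1 sums to 99 but column 2 sums to 95.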